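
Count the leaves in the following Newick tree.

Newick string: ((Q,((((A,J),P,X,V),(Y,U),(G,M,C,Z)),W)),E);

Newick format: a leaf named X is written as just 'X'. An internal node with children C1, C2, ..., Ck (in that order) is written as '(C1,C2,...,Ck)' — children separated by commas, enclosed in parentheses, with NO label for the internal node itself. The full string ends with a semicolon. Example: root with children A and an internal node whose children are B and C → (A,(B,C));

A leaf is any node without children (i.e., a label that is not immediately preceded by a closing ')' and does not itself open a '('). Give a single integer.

Answer: 14

Derivation:
Newick: ((Q,((((A,J),P,X,V),(Y,U),(G,M,C,Z)),W)),E);
Scan left-to-right; a leaf is any maximal label run not followed by '(':
  pos 2: leaf 'Q' → count = 1
  pos 8: leaf 'A' → count = 2
  pos 10: leaf 'J' → count = 3
  pos 13: leaf 'P' → count = 4
  pos 15: leaf 'X' → count = 5
  pos 17: leaf 'V' → count = 6
  pos 21: leaf 'Y' → count = 7
  pos 23: leaf 'U' → count = 8
  pos 27: leaf 'G' → count = 9
  pos 29: leaf 'M' → count = 10
  pos 31: leaf 'C' → count = 11
  pos 33: leaf 'Z' → count = 12
  pos 37: leaf 'W' → count = 13
  pos 41: leaf 'E' → count = 14
Total leaves: 14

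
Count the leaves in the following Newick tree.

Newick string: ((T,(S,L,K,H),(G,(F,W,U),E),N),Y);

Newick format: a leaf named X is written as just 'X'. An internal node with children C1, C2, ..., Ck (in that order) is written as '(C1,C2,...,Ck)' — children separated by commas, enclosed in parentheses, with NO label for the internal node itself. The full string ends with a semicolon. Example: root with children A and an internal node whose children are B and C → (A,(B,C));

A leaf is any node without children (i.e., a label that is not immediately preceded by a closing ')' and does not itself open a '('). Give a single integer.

Answer: 12

Derivation:
Newick: ((T,(S,L,K,H),(G,(F,W,U),E),N),Y);
Scan left-to-right; a leaf is any maximal label run not followed by '(':
  pos 2: leaf 'T' → count = 1
  pos 5: leaf 'S' → count = 2
  pos 7: leaf 'L' → count = 3
  pos 9: leaf 'K' → count = 4
  pos 11: leaf 'H' → count = 5
  pos 15: leaf 'G' → count = 6
  pos 18: leaf 'F' → count = 7
  pos 20: leaf 'W' → count = 8
  pos 22: leaf 'U' → count = 9
  pos 25: leaf 'E' → count = 10
  pos 28: leaf 'N' → count = 11
  pos 31: leaf 'Y' → count = 12
Total leaves: 12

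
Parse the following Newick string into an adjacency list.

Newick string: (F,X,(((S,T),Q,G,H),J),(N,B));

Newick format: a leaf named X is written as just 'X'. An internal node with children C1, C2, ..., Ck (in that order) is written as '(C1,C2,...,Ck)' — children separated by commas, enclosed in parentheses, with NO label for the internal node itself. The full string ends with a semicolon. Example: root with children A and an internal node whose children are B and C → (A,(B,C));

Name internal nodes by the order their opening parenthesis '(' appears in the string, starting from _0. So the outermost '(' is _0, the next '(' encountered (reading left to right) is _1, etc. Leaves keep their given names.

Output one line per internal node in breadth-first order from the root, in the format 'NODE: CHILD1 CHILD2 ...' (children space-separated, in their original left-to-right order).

Answer: _0: F X _1 _4
_1: _2 J
_4: N B
_2: _3 Q G H
_3: S T

Derivation:
Input: (F,X,(((S,T),Q,G,H),J),(N,B));
Scanning left-to-right, naming '(' by encounter order:
  pos 0: '(' -> open internal node _0 (depth 1)
  pos 5: '(' -> open internal node _1 (depth 2)
  pos 6: '(' -> open internal node _2 (depth 3)
  pos 7: '(' -> open internal node _3 (depth 4)
  pos 11: ')' -> close internal node _3 (now at depth 3)
  pos 18: ')' -> close internal node _2 (now at depth 2)
  pos 21: ')' -> close internal node _1 (now at depth 1)
  pos 23: '(' -> open internal node _4 (depth 2)
  pos 27: ')' -> close internal node _4 (now at depth 1)
  pos 28: ')' -> close internal node _0 (now at depth 0)
Total internal nodes: 5
BFS adjacency from root:
  _0: F X _1 _4
  _1: _2 J
  _4: N B
  _2: _3 Q G H
  _3: S T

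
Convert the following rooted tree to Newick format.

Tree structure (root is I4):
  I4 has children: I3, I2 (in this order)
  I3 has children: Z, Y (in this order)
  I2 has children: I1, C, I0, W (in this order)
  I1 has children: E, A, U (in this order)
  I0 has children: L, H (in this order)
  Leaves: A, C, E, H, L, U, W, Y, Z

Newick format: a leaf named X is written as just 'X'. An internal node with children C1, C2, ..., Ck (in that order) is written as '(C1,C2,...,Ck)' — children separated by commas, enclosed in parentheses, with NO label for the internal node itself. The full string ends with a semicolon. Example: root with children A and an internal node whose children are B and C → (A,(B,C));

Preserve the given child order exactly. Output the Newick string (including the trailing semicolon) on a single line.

Answer: ((Z,Y),((E,A,U),C,(L,H),W));

Derivation:
internal I4 with children ['I3', 'I2']
  internal I3 with children ['Z', 'Y']
    leaf 'Z' → 'Z'
    leaf 'Y' → 'Y'
  → '(Z,Y)'
  internal I2 with children ['I1', 'C', 'I0', 'W']
    internal I1 with children ['E', 'A', 'U']
      leaf 'E' → 'E'
      leaf 'A' → 'A'
      leaf 'U' → 'U'
    → '(E,A,U)'
    leaf 'C' → 'C'
    internal I0 with children ['L', 'H']
      leaf 'L' → 'L'
      leaf 'H' → 'H'
    → '(L,H)'
    leaf 'W' → 'W'
  → '((E,A,U),C,(L,H),W)'
→ '((Z,Y),((E,A,U),C,(L,H),W))'
Final: ((Z,Y),((E,A,U),C,(L,H),W));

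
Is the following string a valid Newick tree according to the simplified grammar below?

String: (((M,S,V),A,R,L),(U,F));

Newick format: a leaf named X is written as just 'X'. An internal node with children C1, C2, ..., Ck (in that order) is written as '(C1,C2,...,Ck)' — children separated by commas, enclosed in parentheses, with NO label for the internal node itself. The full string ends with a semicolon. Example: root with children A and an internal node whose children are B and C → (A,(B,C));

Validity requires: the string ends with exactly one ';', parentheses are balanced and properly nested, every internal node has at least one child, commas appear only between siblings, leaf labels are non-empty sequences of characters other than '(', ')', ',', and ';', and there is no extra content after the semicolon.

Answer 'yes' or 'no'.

Input: (((M,S,V),A,R,L),(U,F));
Paren balance: 4 '(' vs 4 ')' OK
Ends with single ';': True
Full parse: OK
Valid: True

Answer: yes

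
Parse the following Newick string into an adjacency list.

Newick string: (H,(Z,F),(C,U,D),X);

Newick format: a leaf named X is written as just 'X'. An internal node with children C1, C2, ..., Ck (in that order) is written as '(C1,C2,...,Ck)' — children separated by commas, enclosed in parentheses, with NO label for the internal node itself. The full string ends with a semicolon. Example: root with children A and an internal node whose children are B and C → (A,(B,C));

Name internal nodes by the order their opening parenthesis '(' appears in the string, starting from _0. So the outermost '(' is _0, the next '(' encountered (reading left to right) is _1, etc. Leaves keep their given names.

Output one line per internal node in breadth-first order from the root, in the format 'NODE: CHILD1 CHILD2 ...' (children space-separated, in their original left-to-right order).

Input: (H,(Z,F),(C,U,D),X);
Scanning left-to-right, naming '(' by encounter order:
  pos 0: '(' -> open internal node _0 (depth 1)
  pos 3: '(' -> open internal node _1 (depth 2)
  pos 7: ')' -> close internal node _1 (now at depth 1)
  pos 9: '(' -> open internal node _2 (depth 2)
  pos 15: ')' -> close internal node _2 (now at depth 1)
  pos 18: ')' -> close internal node _0 (now at depth 0)
Total internal nodes: 3
BFS adjacency from root:
  _0: H _1 _2 X
  _1: Z F
  _2: C U D

Answer: _0: H _1 _2 X
_1: Z F
_2: C U D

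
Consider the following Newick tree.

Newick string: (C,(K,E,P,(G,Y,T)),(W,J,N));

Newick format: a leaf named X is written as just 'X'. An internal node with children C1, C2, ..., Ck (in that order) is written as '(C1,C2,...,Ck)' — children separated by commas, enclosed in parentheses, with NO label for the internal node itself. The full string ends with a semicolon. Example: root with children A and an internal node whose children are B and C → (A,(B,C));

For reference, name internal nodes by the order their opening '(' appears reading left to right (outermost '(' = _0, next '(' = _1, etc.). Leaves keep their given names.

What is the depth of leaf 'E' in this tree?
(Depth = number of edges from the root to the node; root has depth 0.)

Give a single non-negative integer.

Answer: 2

Derivation:
Newick: (C,(K,E,P,(G,Y,T)),(W,J,N));
Naming internals by '(' encounter order: outermost '(' = _0, next = _1, ...
Query node: E
Path from root: _0 -> _1 -> E
Depth of E: 2 (number of edges from root)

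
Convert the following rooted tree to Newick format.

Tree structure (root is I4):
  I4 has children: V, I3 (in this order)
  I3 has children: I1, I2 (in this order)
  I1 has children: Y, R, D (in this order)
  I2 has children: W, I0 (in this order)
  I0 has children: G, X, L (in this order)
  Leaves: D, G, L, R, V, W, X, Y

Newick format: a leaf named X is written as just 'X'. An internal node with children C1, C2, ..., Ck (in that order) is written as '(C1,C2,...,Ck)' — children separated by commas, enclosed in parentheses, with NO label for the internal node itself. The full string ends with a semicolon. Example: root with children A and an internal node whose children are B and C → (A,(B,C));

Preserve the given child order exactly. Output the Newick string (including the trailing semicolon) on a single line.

internal I4 with children ['V', 'I3']
  leaf 'V' → 'V'
  internal I3 with children ['I1', 'I2']
    internal I1 with children ['Y', 'R', 'D']
      leaf 'Y' → 'Y'
      leaf 'R' → 'R'
      leaf 'D' → 'D'
    → '(Y,R,D)'
    internal I2 with children ['W', 'I0']
      leaf 'W' → 'W'
      internal I0 with children ['G', 'X', 'L']
        leaf 'G' → 'G'
        leaf 'X' → 'X'
        leaf 'L' → 'L'
      → '(G,X,L)'
    → '(W,(G,X,L))'
  → '((Y,R,D),(W,(G,X,L)))'
→ '(V,((Y,R,D),(W,(G,X,L))))'
Final: (V,((Y,R,D),(W,(G,X,L))));

Answer: (V,((Y,R,D),(W,(G,X,L))));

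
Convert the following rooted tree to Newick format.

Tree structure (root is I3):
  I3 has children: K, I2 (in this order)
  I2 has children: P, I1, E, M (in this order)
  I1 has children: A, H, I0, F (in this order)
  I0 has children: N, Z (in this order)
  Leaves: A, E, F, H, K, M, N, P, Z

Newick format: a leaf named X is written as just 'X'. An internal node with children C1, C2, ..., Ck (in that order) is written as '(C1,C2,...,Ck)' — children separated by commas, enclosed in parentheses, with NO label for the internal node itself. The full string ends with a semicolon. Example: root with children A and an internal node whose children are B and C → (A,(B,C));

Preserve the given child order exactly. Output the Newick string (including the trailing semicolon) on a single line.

internal I3 with children ['K', 'I2']
  leaf 'K' → 'K'
  internal I2 with children ['P', 'I1', 'E', 'M']
    leaf 'P' → 'P'
    internal I1 with children ['A', 'H', 'I0', 'F']
      leaf 'A' → 'A'
      leaf 'H' → 'H'
      internal I0 with children ['N', 'Z']
        leaf 'N' → 'N'
        leaf 'Z' → 'Z'
      → '(N,Z)'
      leaf 'F' → 'F'
    → '(A,H,(N,Z),F)'
    leaf 'E' → 'E'
    leaf 'M' → 'M'
  → '(P,(A,H,(N,Z),F),E,M)'
→ '(K,(P,(A,H,(N,Z),F),E,M))'
Final: (K,(P,(A,H,(N,Z),F),E,M));

Answer: (K,(P,(A,H,(N,Z),F),E,M));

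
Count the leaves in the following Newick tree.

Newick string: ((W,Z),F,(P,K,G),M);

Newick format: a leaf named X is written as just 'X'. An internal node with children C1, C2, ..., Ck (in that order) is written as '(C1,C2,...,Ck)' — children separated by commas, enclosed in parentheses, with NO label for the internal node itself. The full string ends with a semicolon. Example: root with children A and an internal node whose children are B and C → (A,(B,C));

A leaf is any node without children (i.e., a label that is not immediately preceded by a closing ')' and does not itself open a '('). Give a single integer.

Newick: ((W,Z),F,(P,K,G),M);
Scan left-to-right; a leaf is any maximal label run not followed by '(':
  pos 2: leaf 'W' → count = 1
  pos 4: leaf 'Z' → count = 2
  pos 7: leaf 'F' → count = 3
  pos 10: leaf 'P' → count = 4
  pos 12: leaf 'K' → count = 5
  pos 14: leaf 'G' → count = 6
  pos 17: leaf 'M' → count = 7
Total leaves: 7

Answer: 7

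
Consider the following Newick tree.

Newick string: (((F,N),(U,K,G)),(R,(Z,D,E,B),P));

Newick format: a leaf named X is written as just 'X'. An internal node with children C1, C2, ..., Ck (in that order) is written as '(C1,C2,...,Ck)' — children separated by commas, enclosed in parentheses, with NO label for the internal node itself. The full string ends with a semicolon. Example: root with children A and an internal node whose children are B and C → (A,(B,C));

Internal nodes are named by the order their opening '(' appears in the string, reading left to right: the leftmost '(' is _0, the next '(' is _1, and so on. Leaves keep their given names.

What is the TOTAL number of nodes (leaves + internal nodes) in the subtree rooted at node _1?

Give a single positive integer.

Newick: (((F,N),(U,K,G)),(R,(Z,D,E,B),P));
Locate _1: it is the '(' at position 1 (the 2nd '(' reading left to right).
Query: subtree rooted at _1
_1: subtree_size = 1 + 7
  _2: subtree_size = 1 + 2
    F: subtree_size = 1 + 0
    N: subtree_size = 1 + 0
  _3: subtree_size = 1 + 3
    U: subtree_size = 1 + 0
    K: subtree_size = 1 + 0
    G: subtree_size = 1 + 0
Total subtree size of _1: 8

Answer: 8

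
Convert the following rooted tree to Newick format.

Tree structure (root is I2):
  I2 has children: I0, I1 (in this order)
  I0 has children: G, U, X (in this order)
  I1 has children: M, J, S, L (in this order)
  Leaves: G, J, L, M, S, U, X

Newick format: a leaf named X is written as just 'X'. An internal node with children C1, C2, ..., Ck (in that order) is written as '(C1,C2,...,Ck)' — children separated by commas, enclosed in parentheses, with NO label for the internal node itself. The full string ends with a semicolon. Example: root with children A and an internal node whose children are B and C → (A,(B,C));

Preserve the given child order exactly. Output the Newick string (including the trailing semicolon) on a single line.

internal I2 with children ['I0', 'I1']
  internal I0 with children ['G', 'U', 'X']
    leaf 'G' → 'G'
    leaf 'U' → 'U'
    leaf 'X' → 'X'
  → '(G,U,X)'
  internal I1 with children ['M', 'J', 'S', 'L']
    leaf 'M' → 'M'
    leaf 'J' → 'J'
    leaf 'S' → 'S'
    leaf 'L' → 'L'
  → '(M,J,S,L)'
→ '((G,U,X),(M,J,S,L))'
Final: ((G,U,X),(M,J,S,L));

Answer: ((G,U,X),(M,J,S,L));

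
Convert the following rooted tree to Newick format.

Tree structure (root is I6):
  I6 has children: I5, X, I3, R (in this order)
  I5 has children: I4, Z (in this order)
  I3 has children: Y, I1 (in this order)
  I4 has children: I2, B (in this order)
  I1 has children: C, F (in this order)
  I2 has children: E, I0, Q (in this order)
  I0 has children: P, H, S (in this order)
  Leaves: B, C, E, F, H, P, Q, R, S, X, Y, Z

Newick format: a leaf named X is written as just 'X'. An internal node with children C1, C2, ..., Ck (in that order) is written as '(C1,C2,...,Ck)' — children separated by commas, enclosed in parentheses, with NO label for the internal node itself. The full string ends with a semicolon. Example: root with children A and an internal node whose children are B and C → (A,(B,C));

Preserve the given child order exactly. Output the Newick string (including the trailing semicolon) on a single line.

Answer: ((((E,(P,H,S),Q),B),Z),X,(Y,(C,F)),R);

Derivation:
internal I6 with children ['I5', 'X', 'I3', 'R']
  internal I5 with children ['I4', 'Z']
    internal I4 with children ['I2', 'B']
      internal I2 with children ['E', 'I0', 'Q']
        leaf 'E' → 'E'
        internal I0 with children ['P', 'H', 'S']
          leaf 'P' → 'P'
          leaf 'H' → 'H'
          leaf 'S' → 'S'
        → '(P,H,S)'
        leaf 'Q' → 'Q'
      → '(E,(P,H,S),Q)'
      leaf 'B' → 'B'
    → '((E,(P,H,S),Q),B)'
    leaf 'Z' → 'Z'
  → '(((E,(P,H,S),Q),B),Z)'
  leaf 'X' → 'X'
  internal I3 with children ['Y', 'I1']
    leaf 'Y' → 'Y'
    internal I1 with children ['C', 'F']
      leaf 'C' → 'C'
      leaf 'F' → 'F'
    → '(C,F)'
  → '(Y,(C,F))'
  leaf 'R' → 'R'
→ '((((E,(P,H,S),Q),B),Z),X,(Y,(C,F)),R)'
Final: ((((E,(P,H,S),Q),B),Z),X,(Y,(C,F)),R);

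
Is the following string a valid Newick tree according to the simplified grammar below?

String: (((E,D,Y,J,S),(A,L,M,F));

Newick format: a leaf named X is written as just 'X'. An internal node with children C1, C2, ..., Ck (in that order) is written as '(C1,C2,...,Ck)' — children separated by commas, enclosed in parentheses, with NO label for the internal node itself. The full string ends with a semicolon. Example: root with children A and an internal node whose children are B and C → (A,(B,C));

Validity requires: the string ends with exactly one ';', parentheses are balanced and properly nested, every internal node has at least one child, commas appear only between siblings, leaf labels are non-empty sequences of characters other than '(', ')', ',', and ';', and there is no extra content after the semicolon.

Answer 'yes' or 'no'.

Input: (((E,D,Y,J,S),(A,L,M,F));
Paren balance: 4 '(' vs 3 ')' MISMATCH
Ends with single ';': True
Full parse: FAILS (expected , or ) at pos 24)
Valid: False

Answer: no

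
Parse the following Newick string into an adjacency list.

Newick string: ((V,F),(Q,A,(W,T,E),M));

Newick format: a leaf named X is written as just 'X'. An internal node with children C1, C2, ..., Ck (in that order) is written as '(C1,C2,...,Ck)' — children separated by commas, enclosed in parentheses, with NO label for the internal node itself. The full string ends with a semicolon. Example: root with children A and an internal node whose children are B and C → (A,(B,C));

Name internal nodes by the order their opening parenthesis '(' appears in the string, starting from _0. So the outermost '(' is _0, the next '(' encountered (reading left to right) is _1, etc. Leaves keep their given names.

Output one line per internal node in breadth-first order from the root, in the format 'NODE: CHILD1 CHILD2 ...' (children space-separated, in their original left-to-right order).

Input: ((V,F),(Q,A,(W,T,E),M));
Scanning left-to-right, naming '(' by encounter order:
  pos 0: '(' -> open internal node _0 (depth 1)
  pos 1: '(' -> open internal node _1 (depth 2)
  pos 5: ')' -> close internal node _1 (now at depth 1)
  pos 7: '(' -> open internal node _2 (depth 2)
  pos 12: '(' -> open internal node _3 (depth 3)
  pos 18: ')' -> close internal node _3 (now at depth 2)
  pos 21: ')' -> close internal node _2 (now at depth 1)
  pos 22: ')' -> close internal node _0 (now at depth 0)
Total internal nodes: 4
BFS adjacency from root:
  _0: _1 _2
  _1: V F
  _2: Q A _3 M
  _3: W T E

Answer: _0: _1 _2
_1: V F
_2: Q A _3 M
_3: W T E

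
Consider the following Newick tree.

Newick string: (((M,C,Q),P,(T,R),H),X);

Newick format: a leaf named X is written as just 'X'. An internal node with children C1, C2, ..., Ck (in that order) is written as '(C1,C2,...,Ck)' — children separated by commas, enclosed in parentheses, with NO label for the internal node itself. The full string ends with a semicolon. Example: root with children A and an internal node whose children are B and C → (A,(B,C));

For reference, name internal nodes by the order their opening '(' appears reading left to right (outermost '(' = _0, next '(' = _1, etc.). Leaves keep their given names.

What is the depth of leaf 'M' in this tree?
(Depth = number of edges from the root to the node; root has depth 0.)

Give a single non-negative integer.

Newick: (((M,C,Q),P,(T,R),H),X);
Naming internals by '(' encounter order: outermost '(' = _0, next = _1, ...
Query node: M
Path from root: _0 -> _1 -> _2 -> M
Depth of M: 3 (number of edges from root)

Answer: 3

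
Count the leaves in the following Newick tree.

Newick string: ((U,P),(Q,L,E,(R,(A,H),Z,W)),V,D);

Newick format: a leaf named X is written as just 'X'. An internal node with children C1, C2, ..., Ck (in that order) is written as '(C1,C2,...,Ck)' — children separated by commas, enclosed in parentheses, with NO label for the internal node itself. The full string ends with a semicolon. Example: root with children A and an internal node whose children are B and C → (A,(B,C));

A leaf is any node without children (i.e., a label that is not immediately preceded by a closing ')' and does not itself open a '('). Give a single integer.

Newick: ((U,P),(Q,L,E,(R,(A,H),Z,W)),V,D);
Scan left-to-right; a leaf is any maximal label run not followed by '(':
  pos 2: leaf 'U' → count = 1
  pos 4: leaf 'P' → count = 2
  pos 8: leaf 'Q' → count = 3
  pos 10: leaf 'L' → count = 4
  pos 12: leaf 'E' → count = 5
  pos 15: leaf 'R' → count = 6
  pos 18: leaf 'A' → count = 7
  pos 20: leaf 'H' → count = 8
  pos 23: leaf 'Z' → count = 9
  pos 25: leaf 'W' → count = 10
  pos 29: leaf 'V' → count = 11
  pos 31: leaf 'D' → count = 12
Total leaves: 12

Answer: 12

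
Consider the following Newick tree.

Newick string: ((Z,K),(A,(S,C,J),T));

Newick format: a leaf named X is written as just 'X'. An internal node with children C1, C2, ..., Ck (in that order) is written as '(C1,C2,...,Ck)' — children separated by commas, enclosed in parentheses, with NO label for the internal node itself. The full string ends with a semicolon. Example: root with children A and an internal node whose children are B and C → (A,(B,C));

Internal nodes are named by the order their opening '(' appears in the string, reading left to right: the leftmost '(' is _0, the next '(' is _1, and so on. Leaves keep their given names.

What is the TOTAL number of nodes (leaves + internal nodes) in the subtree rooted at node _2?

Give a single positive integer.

Answer: 7

Derivation:
Newick: ((Z,K),(A,(S,C,J),T));
Locate _2: it is the '(' at position 7 (the 3rd '(' reading left to right).
Query: subtree rooted at _2
_2: subtree_size = 1 + 6
  A: subtree_size = 1 + 0
  _3: subtree_size = 1 + 3
    S: subtree_size = 1 + 0
    C: subtree_size = 1 + 0
    J: subtree_size = 1 + 0
  T: subtree_size = 1 + 0
Total subtree size of _2: 7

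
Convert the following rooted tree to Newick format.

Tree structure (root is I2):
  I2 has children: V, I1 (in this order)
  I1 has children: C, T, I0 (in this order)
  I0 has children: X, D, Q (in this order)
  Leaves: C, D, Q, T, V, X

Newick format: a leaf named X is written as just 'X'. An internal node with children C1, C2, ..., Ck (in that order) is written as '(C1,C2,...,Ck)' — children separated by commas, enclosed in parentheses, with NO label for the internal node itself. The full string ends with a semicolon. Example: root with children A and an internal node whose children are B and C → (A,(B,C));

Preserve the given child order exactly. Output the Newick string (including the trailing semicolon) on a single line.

internal I2 with children ['V', 'I1']
  leaf 'V' → 'V'
  internal I1 with children ['C', 'T', 'I0']
    leaf 'C' → 'C'
    leaf 'T' → 'T'
    internal I0 with children ['X', 'D', 'Q']
      leaf 'X' → 'X'
      leaf 'D' → 'D'
      leaf 'Q' → 'Q'
    → '(X,D,Q)'
  → '(C,T,(X,D,Q))'
→ '(V,(C,T,(X,D,Q)))'
Final: (V,(C,T,(X,D,Q)));

Answer: (V,(C,T,(X,D,Q)));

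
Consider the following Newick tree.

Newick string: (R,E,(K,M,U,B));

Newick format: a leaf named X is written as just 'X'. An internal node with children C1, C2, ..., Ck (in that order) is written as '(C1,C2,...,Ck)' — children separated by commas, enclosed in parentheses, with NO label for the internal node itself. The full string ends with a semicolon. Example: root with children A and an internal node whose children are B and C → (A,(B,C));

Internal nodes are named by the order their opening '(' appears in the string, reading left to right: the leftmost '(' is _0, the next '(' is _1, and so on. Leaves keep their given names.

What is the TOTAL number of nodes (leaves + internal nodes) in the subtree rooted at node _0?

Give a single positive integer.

Newick: (R,E,(K,M,U,B));
Locate _0: it is the '(' at position 0 (the 1st '(' reading left to right).
Query: subtree rooted at _0
_0: subtree_size = 1 + 7
  R: subtree_size = 1 + 0
  E: subtree_size = 1 + 0
  _1: subtree_size = 1 + 4
    K: subtree_size = 1 + 0
    M: subtree_size = 1 + 0
    U: subtree_size = 1 + 0
    B: subtree_size = 1 + 0
Total subtree size of _0: 8

Answer: 8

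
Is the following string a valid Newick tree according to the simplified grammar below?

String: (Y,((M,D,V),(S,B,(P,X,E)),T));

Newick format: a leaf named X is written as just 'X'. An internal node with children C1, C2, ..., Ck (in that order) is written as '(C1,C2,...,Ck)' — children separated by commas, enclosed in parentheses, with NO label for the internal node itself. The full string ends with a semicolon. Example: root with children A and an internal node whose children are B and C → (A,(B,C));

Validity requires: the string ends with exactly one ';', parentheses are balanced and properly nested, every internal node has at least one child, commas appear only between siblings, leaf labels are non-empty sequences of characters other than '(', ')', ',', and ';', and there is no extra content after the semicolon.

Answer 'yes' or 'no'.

Answer: yes

Derivation:
Input: (Y,((M,D,V),(S,B,(P,X,E)),T));
Paren balance: 5 '(' vs 5 ')' OK
Ends with single ';': True
Full parse: OK
Valid: True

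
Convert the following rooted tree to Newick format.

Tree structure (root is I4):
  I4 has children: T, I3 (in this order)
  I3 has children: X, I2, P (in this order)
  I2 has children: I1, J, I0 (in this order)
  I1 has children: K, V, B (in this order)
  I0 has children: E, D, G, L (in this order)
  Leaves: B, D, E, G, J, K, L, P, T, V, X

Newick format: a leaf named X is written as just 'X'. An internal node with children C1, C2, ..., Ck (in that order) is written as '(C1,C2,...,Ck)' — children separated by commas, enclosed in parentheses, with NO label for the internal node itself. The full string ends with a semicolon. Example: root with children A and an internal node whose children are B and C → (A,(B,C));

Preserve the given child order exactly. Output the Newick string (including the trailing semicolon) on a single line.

Answer: (T,(X,((K,V,B),J,(E,D,G,L)),P));

Derivation:
internal I4 with children ['T', 'I3']
  leaf 'T' → 'T'
  internal I3 with children ['X', 'I2', 'P']
    leaf 'X' → 'X'
    internal I2 with children ['I1', 'J', 'I0']
      internal I1 with children ['K', 'V', 'B']
        leaf 'K' → 'K'
        leaf 'V' → 'V'
        leaf 'B' → 'B'
      → '(K,V,B)'
      leaf 'J' → 'J'
      internal I0 with children ['E', 'D', 'G', 'L']
        leaf 'E' → 'E'
        leaf 'D' → 'D'
        leaf 'G' → 'G'
        leaf 'L' → 'L'
      → '(E,D,G,L)'
    → '((K,V,B),J,(E,D,G,L))'
    leaf 'P' → 'P'
  → '(X,((K,V,B),J,(E,D,G,L)),P)'
→ '(T,(X,((K,V,B),J,(E,D,G,L)),P))'
Final: (T,(X,((K,V,B),J,(E,D,G,L)),P));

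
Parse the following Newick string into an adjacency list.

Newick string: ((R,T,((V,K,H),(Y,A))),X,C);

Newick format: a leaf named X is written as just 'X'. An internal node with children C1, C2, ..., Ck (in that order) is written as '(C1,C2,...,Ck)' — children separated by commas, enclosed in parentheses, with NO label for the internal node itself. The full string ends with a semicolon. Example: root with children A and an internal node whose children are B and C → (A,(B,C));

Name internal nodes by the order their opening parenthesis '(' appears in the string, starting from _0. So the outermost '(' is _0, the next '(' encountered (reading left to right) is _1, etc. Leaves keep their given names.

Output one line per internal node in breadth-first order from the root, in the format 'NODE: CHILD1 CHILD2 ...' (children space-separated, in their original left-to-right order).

Answer: _0: _1 X C
_1: R T _2
_2: _3 _4
_3: V K H
_4: Y A

Derivation:
Input: ((R,T,((V,K,H),(Y,A))),X,C);
Scanning left-to-right, naming '(' by encounter order:
  pos 0: '(' -> open internal node _0 (depth 1)
  pos 1: '(' -> open internal node _1 (depth 2)
  pos 6: '(' -> open internal node _2 (depth 3)
  pos 7: '(' -> open internal node _3 (depth 4)
  pos 13: ')' -> close internal node _3 (now at depth 3)
  pos 15: '(' -> open internal node _4 (depth 4)
  pos 19: ')' -> close internal node _4 (now at depth 3)
  pos 20: ')' -> close internal node _2 (now at depth 2)
  pos 21: ')' -> close internal node _1 (now at depth 1)
  pos 26: ')' -> close internal node _0 (now at depth 0)
Total internal nodes: 5
BFS adjacency from root:
  _0: _1 X C
  _1: R T _2
  _2: _3 _4
  _3: V K H
  _4: Y A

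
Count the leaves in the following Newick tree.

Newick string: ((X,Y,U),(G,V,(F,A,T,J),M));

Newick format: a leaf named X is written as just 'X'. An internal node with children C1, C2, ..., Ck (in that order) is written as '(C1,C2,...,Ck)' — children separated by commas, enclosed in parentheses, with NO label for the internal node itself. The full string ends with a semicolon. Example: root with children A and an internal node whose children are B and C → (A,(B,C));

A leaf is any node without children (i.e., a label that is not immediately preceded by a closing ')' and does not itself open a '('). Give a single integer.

Newick: ((X,Y,U),(G,V,(F,A,T,J),M));
Scan left-to-right; a leaf is any maximal label run not followed by '(':
  pos 2: leaf 'X' → count = 1
  pos 4: leaf 'Y' → count = 2
  pos 6: leaf 'U' → count = 3
  pos 10: leaf 'G' → count = 4
  pos 12: leaf 'V' → count = 5
  pos 15: leaf 'F' → count = 6
  pos 17: leaf 'A' → count = 7
  pos 19: leaf 'T' → count = 8
  pos 21: leaf 'J' → count = 9
  pos 24: leaf 'M' → count = 10
Total leaves: 10

Answer: 10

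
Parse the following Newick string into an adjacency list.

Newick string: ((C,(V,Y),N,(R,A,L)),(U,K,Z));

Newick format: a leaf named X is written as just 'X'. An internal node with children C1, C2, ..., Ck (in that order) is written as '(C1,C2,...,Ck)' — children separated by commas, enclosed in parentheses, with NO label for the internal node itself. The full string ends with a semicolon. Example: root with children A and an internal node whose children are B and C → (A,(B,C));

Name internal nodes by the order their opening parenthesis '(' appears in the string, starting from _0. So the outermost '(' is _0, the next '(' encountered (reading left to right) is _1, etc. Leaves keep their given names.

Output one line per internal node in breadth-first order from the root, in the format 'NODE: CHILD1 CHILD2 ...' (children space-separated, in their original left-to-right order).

Answer: _0: _1 _4
_1: C _2 N _3
_4: U K Z
_2: V Y
_3: R A L

Derivation:
Input: ((C,(V,Y),N,(R,A,L)),(U,K,Z));
Scanning left-to-right, naming '(' by encounter order:
  pos 0: '(' -> open internal node _0 (depth 1)
  pos 1: '(' -> open internal node _1 (depth 2)
  pos 4: '(' -> open internal node _2 (depth 3)
  pos 8: ')' -> close internal node _2 (now at depth 2)
  pos 12: '(' -> open internal node _3 (depth 3)
  pos 18: ')' -> close internal node _3 (now at depth 2)
  pos 19: ')' -> close internal node _1 (now at depth 1)
  pos 21: '(' -> open internal node _4 (depth 2)
  pos 27: ')' -> close internal node _4 (now at depth 1)
  pos 28: ')' -> close internal node _0 (now at depth 0)
Total internal nodes: 5
BFS adjacency from root:
  _0: _1 _4
  _1: C _2 N _3
  _4: U K Z
  _2: V Y
  _3: R A L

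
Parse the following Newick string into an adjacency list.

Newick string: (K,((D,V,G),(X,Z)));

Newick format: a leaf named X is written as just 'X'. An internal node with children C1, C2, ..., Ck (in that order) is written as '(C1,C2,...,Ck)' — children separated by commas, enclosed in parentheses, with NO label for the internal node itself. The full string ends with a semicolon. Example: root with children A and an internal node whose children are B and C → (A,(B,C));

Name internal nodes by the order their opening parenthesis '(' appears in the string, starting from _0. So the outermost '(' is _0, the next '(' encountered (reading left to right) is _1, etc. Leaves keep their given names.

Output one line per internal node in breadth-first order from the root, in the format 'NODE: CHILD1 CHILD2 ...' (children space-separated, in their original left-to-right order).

Answer: _0: K _1
_1: _2 _3
_2: D V G
_3: X Z

Derivation:
Input: (K,((D,V,G),(X,Z)));
Scanning left-to-right, naming '(' by encounter order:
  pos 0: '(' -> open internal node _0 (depth 1)
  pos 3: '(' -> open internal node _1 (depth 2)
  pos 4: '(' -> open internal node _2 (depth 3)
  pos 10: ')' -> close internal node _2 (now at depth 2)
  pos 12: '(' -> open internal node _3 (depth 3)
  pos 16: ')' -> close internal node _3 (now at depth 2)
  pos 17: ')' -> close internal node _1 (now at depth 1)
  pos 18: ')' -> close internal node _0 (now at depth 0)
Total internal nodes: 4
BFS adjacency from root:
  _0: K _1
  _1: _2 _3
  _2: D V G
  _3: X Z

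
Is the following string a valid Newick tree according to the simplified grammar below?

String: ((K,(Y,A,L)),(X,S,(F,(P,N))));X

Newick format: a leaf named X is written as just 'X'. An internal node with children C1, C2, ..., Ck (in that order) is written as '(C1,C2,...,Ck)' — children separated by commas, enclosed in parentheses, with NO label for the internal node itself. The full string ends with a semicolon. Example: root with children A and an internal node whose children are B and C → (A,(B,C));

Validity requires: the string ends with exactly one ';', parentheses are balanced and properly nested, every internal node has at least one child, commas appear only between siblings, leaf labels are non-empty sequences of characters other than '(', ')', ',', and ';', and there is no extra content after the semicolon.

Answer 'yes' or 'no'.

Input: ((K,(Y,A,L)),(X,S,(F,(P,N))));X
Paren balance: 6 '(' vs 6 ')' OK
Ends with single ';': False
Full parse: FAILS (must end with ;)
Valid: False

Answer: no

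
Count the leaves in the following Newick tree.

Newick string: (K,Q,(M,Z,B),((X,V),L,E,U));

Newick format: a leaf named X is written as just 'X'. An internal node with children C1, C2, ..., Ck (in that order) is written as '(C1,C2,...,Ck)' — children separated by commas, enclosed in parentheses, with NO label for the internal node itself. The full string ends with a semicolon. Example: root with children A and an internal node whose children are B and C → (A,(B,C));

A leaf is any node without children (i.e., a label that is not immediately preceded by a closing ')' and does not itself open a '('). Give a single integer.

Newick: (K,Q,(M,Z,B),((X,V),L,E,U));
Scan left-to-right; a leaf is any maximal label run not followed by '(':
  pos 1: leaf 'K' → count = 1
  pos 3: leaf 'Q' → count = 2
  pos 6: leaf 'M' → count = 3
  pos 8: leaf 'Z' → count = 4
  pos 10: leaf 'B' → count = 5
  pos 15: leaf 'X' → count = 6
  pos 17: leaf 'V' → count = 7
  pos 20: leaf 'L' → count = 8
  pos 22: leaf 'E' → count = 9
  pos 24: leaf 'U' → count = 10
Total leaves: 10

Answer: 10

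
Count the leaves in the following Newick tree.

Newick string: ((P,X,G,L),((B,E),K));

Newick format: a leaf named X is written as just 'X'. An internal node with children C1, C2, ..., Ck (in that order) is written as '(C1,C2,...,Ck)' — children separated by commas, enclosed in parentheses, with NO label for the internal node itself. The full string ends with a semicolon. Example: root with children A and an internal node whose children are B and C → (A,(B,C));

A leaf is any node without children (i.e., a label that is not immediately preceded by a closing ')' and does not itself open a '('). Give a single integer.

Answer: 7

Derivation:
Newick: ((P,X,G,L),((B,E),K));
Scan left-to-right; a leaf is any maximal label run not followed by '(':
  pos 2: leaf 'P' → count = 1
  pos 4: leaf 'X' → count = 2
  pos 6: leaf 'G' → count = 3
  pos 8: leaf 'L' → count = 4
  pos 13: leaf 'B' → count = 5
  pos 15: leaf 'E' → count = 6
  pos 18: leaf 'K' → count = 7
Total leaves: 7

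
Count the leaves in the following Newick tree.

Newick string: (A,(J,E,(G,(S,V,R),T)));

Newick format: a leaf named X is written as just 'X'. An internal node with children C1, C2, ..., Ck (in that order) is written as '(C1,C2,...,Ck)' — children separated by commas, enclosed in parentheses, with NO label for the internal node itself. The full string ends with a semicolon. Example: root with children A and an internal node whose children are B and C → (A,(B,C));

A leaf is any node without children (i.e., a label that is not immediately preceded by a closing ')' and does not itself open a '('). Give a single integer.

Answer: 8

Derivation:
Newick: (A,(J,E,(G,(S,V,R),T)));
Scan left-to-right; a leaf is any maximal label run not followed by '(':
  pos 1: leaf 'A' → count = 1
  pos 4: leaf 'J' → count = 2
  pos 6: leaf 'E' → count = 3
  pos 9: leaf 'G' → count = 4
  pos 12: leaf 'S' → count = 5
  pos 14: leaf 'V' → count = 6
  pos 16: leaf 'R' → count = 7
  pos 19: leaf 'T' → count = 8
Total leaves: 8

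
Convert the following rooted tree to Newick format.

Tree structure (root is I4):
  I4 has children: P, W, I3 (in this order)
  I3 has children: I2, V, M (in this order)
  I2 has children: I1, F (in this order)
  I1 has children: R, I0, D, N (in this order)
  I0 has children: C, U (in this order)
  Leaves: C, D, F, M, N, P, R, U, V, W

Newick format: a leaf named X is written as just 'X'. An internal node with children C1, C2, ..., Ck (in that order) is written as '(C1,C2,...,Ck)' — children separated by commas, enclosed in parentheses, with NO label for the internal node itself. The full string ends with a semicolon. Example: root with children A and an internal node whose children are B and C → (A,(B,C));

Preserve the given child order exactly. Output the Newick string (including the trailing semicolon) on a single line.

internal I4 with children ['P', 'W', 'I3']
  leaf 'P' → 'P'
  leaf 'W' → 'W'
  internal I3 with children ['I2', 'V', 'M']
    internal I2 with children ['I1', 'F']
      internal I1 with children ['R', 'I0', 'D', 'N']
        leaf 'R' → 'R'
        internal I0 with children ['C', 'U']
          leaf 'C' → 'C'
          leaf 'U' → 'U'
        → '(C,U)'
        leaf 'D' → 'D'
        leaf 'N' → 'N'
      → '(R,(C,U),D,N)'
      leaf 'F' → 'F'
    → '((R,(C,U),D,N),F)'
    leaf 'V' → 'V'
    leaf 'M' → 'M'
  → '(((R,(C,U),D,N),F),V,M)'
→ '(P,W,(((R,(C,U),D,N),F),V,M))'
Final: (P,W,(((R,(C,U),D,N),F),V,M));

Answer: (P,W,(((R,(C,U),D,N),F),V,M));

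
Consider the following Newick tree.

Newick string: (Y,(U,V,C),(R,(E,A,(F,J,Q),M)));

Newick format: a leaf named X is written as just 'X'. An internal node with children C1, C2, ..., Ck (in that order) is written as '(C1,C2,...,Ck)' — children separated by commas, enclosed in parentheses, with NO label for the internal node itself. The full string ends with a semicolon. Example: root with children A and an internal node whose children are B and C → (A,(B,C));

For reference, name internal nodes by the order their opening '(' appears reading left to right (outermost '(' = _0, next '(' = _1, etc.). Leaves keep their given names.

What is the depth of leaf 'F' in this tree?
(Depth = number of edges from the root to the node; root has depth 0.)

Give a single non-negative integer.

Answer: 4

Derivation:
Newick: (Y,(U,V,C),(R,(E,A,(F,J,Q),M)));
Naming internals by '(' encounter order: outermost '(' = _0, next = _1, ...
Query node: F
Path from root: _0 -> _2 -> _3 -> _4 -> F
Depth of F: 4 (number of edges from root)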